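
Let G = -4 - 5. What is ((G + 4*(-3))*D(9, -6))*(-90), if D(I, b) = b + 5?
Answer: -1890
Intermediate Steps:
G = -9
D(I, b) = 5 + b
((G + 4*(-3))*D(9, -6))*(-90) = ((-9 + 4*(-3))*(5 - 6))*(-90) = ((-9 - 12)*(-1))*(-90) = -21*(-1)*(-90) = 21*(-90) = -1890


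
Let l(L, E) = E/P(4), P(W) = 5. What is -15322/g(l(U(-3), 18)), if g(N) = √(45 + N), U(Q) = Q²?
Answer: -15322*√15/27 ≈ -2197.8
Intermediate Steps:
l(L, E) = E/5
-15322/g(l(U(-3), 18)) = -15322/√(45 + (⅕)*18) = -15322/√(45 + 18/5) = -15322*√15/27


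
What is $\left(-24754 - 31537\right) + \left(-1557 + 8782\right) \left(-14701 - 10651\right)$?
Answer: $-183224491$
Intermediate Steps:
$\left(-24754 - 31537\right) + \left(-1557 + 8782\right) \left(-14701 - 10651\right) = -56291 + 7225 \left(-25352\right) = -56291 - 183168200 = -183224491$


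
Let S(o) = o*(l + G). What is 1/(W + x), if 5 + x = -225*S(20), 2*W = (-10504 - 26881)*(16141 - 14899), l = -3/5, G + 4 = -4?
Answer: -1/23177390 ≈ -4.3146e-8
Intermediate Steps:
G = -8 (G = -4 - 4 = -8)
l = -3/5 (l = -3*1/5 = -3/5 ≈ -0.60000)
S(o) = -43*o/5 (S(o) = o*(-3/5 - 8) = o*(-43/5) = -43*o/5)
W = -23216085 (W = ((-10504 - 26881)*(16141 - 14899))/2 = (-37385*1242)/2 = (1/2)*(-46432170) = -23216085)
x = 38695 (x = -5 - (-1935)*20 = -5 - 225*(-172) = -5 + 38700 = 38695)
1/(W + x) = 1/(-23216085 + 38695) = 1/(-23177390) = -1/23177390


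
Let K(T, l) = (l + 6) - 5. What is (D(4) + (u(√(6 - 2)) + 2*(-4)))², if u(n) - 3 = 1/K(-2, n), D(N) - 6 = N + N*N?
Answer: 4096/9 ≈ 455.11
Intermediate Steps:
K(T, l) = 1 + l (K(T, l) = (6 + l) - 5 = 1 + l)
D(N) = 6 + N + N² (D(N) = 6 + (N + N*N) = 6 + (N + N²) = 6 + N + N²)
u(n) = 3 + 1/(1 + n)
(D(4) + (u(√(6 - 2)) + 2*(-4)))² = ((6 + 4 + 4²) + ((4 + 3*√(6 - 2))/(1 + √(6 - 2)) + 2*(-4)))² = ((6 + 4 + 16) + ((4 + 3*√4)/(1 + √4) - 8))² = (26 + ((4 + 3*2)/(1 + 2) - 8))² = (26 + ((4 + 6)/3 - 8))² = (26 + ((⅓)*10 - 8))² = (26 + (10/3 - 8))² = (26 - 14/3)² = (64/3)² = 4096/9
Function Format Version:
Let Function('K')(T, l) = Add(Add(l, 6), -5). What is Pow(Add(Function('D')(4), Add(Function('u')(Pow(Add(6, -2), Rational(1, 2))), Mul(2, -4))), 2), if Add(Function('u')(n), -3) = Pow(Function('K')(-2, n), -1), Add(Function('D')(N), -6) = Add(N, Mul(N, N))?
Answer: Rational(4096, 9) ≈ 455.11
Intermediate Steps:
Function('K')(T, l) = Add(1, l) (Function('K')(T, l) = Add(Add(6, l), -5) = Add(1, l))
Function('D')(N) = Add(6, N, Pow(N, 2)) (Function('D')(N) = Add(6, Add(N, Mul(N, N))) = Add(6, Add(N, Pow(N, 2))) = Add(6, N, Pow(N, 2)))
Function('u')(n) = Add(3, Pow(Add(1, n), -1))
Pow(Add(Function('D')(4), Add(Function('u')(Pow(Add(6, -2), Rational(1, 2))), Mul(2, -4))), 2) = Pow(Add(Add(6, 4, Pow(4, 2)), Add(Mul(Pow(Add(1, Pow(Add(6, -2), Rational(1, 2))), -1), Add(4, Mul(3, Pow(Add(6, -2), Rational(1, 2))))), Mul(2, -4))), 2) = Pow(Add(Add(6, 4, 16), Add(Mul(Pow(Add(1, Pow(4, Rational(1, 2))), -1), Add(4, Mul(3, Pow(4, Rational(1, 2))))), -8)), 2) = Pow(Add(26, Add(Mul(Pow(Add(1, 2), -1), Add(4, Mul(3, 2))), -8)), 2) = Pow(Add(26, Add(Mul(Pow(3, -1), Add(4, 6)), -8)), 2) = Pow(Add(26, Add(Mul(Rational(1, 3), 10), -8)), 2) = Pow(Add(26, Add(Rational(10, 3), -8)), 2) = Pow(Add(26, Rational(-14, 3)), 2) = Pow(Rational(64, 3), 2) = Rational(4096, 9)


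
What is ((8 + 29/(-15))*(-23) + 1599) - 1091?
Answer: 5527/15 ≈ 368.47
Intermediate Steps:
((8 + 29/(-15))*(-23) + 1599) - 1091 = ((8 + 29*(-1/15))*(-23) + 1599) - 1091 = ((8 - 29/15)*(-23) + 1599) - 1091 = ((91/15)*(-23) + 1599) - 1091 = (-2093/15 + 1599) - 1091 = 21892/15 - 1091 = 5527/15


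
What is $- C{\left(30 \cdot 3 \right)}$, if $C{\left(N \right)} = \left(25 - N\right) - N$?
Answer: $155$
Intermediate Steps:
$C{\left(N \right)} = 25 - 2 N$
$- C{\left(30 \cdot 3 \right)} = - (25 - 2 \cdot 30 \cdot 3) = - (25 - 180) = \left(-1\right) \left(-155\right) = 155$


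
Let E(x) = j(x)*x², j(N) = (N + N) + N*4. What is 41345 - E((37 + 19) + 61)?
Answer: -9568333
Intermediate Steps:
j(N) = 6*N (j(N) = 2*N + 4*N = 6*N)
E(x) = 6*x³ (E(x) = (6*x)*x² = 6*x³)
41345 - E((37 + 19) + 61) = 41345 - 6*((37 + 19) + 61)³ = 41345 - 6*(56 + 61)³ = 41345 - 6*117³ = 41345 - 6*1601613 = 41345 - 1*9609678 = 41345 - 9609678 = -9568333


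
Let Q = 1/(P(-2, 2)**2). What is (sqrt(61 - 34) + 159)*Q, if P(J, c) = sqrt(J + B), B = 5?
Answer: 53 + sqrt(3) ≈ 54.732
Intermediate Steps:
P(J, c) = sqrt(5 + J) (P(J, c) = sqrt(J + 5) = sqrt(5 + J))
Q = 1/3 (Q = 1/((sqrt(5 - 2))**2) = 1/((sqrt(3))**2) = 1/3 ≈ 0.33333)
(sqrt(61 - 34) + 159)*Q = (sqrt(61 - 34) + 159)*(1/3) = (sqrt(27) + 159)*(1/3) = (3*sqrt(3) + 159)*(1/3) = (159 + 3*sqrt(3))*(1/3) = 53 + sqrt(3)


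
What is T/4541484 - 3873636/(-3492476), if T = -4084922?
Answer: 31976575663/152509844946 ≈ 0.20967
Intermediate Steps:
T/4541484 - 3873636/(-3492476) = -4084922/4541484 - 3873636/(-3492476) = -4084922*1/4541484 - 3873636*(-1/3492476) = -2042461/2270742 + 74493/67163 = 31976575663/152509844946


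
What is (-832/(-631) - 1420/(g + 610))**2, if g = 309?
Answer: 17269113744/336271252321 ≈ 0.051355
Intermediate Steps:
(-832/(-631) - 1420/(g + 610))**2 = (-832/(-631) - 1420/(309 + 610))**2 = (-832*(-1/631) - 1420/919)**2 = (832/631 - 1420*1/919)**2 = (832/631 - 1420/919)**2 = (-131412/579889)**2 = 17269113744/336271252321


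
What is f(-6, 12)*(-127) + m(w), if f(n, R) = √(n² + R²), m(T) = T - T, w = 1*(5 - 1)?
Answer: -762*√5 ≈ -1703.9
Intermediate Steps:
w = 4 (w = 1*4 = 4)
m(T) = 0
f(n, R) = √(R² + n²)
f(-6, 12)*(-127) + m(w) = √(12² + (-6)²)*(-127) + 0 = √(144 + 36)*(-127) + 0 = √180*(-127) + 0 = (6*√5)*(-127) + 0 = -762*√5 + 0 = -762*√5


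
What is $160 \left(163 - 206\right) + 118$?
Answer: $-6762$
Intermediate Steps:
$160 \left(163 - 206\right) + 118 = 160 \left(-43\right) + 118 = -6880 + 118 = -6762$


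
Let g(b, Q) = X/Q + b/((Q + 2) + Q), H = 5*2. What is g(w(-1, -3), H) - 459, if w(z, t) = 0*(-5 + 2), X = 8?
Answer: -2291/5 ≈ -458.20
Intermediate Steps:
H = 10
w(z, t) = 0 (w(z, t) = 0*(-3) = 0)
g(b, Q) = 8/Q + b/(2 + 2*Q) (g(b, Q) = 8/Q + b/((Q + 2) + Q) = 8/Q + b/((2 + Q) + Q) = 8/Q + b/(2 + 2*Q))
g(w(-1, -3), H) - 459 = (½)*(16 + 16*10 + 10*0)/(10*(1 + 10)) - 459 = (½)*(⅒)*(16 + 160 + 0)/11 - 459 = (½)*(⅒)*(1/11)*176 - 459 = ⅘ - 459 = -2291/5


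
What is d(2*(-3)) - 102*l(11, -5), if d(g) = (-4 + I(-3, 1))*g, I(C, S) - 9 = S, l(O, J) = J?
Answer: 474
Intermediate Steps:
I(C, S) = 9 + S
d(g) = 6*g (d(g) = (-4 + (9 + 1))*g = (-4 + 10)*g = 6*g)
d(2*(-3)) - 102*l(11, -5) = 6*(2*(-3)) - 102*(-5) = 6*(-6) + 510 = -36 + 510 = 474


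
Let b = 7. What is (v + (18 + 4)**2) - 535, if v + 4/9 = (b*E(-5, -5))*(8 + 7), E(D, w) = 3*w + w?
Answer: -19363/9 ≈ -2151.4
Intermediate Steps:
E(D, w) = 4*w
v = -18904/9 (v = -4/9 + (7*(4*(-5)))*(8 + 7) = -4/9 + (7*(-20))*15 = -4/9 - 140*15 = -4/9 - 2100 = -18904/9 ≈ -2100.4)
(v + (18 + 4)**2) - 535 = (-18904/9 + (18 + 4)**2) - 535 = (-18904/9 + 22**2) - 535 = (-18904/9 + 484) - 535 = -14548/9 - 535 = -19363/9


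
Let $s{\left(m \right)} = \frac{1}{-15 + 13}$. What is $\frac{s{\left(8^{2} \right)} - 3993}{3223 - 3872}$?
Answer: $\frac{7987}{1298} \approx 6.1533$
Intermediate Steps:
$s{\left(m \right)} = - \frac{1}{2}$ ($s{\left(m \right)} = \frac{1}{-2} = - \frac{1}{2}$)
$\frac{s{\left(8^{2} \right)} - 3993}{3223 - 3872} = \frac{- \frac{1}{2} - 3993}{3223 - 3872} = - \frac{7987}{2 \left(-649\right)} = \left(- \frac{7987}{2}\right) \left(- \frac{1}{649}\right) = \frac{7987}{1298}$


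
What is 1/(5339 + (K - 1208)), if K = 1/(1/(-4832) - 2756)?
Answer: 13316993/55012493251 ≈ 0.00024207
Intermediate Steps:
K = -4832/13316993 (K = 1/(-1/4832 - 2756) = 1/(-13316993/4832) = -4832/13316993 ≈ -0.00036284)
1/(5339 + (K - 1208)) = 1/(5339 + (-4832/13316993 - 1208)) = 1/(5339 - 16086932376/13316993) = 1/(55012493251/13316993) = 13316993/55012493251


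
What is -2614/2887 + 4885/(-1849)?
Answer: -18936281/5338063 ≈ -3.5474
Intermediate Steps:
-2614/2887 + 4885/(-1849) = -2614*1/2887 + 4885*(-1/1849) = -2614/2887 - 4885/1849 = -18936281/5338063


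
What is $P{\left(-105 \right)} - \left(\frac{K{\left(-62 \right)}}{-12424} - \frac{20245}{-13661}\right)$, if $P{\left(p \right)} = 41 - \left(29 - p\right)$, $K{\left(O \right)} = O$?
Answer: $- \frac{8018363707}{84862132} \approx -94.487$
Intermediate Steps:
$P{\left(p \right)} = 12 + p$ ($P{\left(p \right)} = 41 + \left(-29 + p\right) = 12 + p$)
$P{\left(-105 \right)} - \left(\frac{K{\left(-62 \right)}}{-12424} - \frac{20245}{-13661}\right) = \left(12 - 105\right) - \left(- \frac{62}{-12424} - \frac{20245}{-13661}\right) = -93 - \left(\left(-62\right) \left(- \frac{1}{12424}\right) - - \frac{20245}{13661}\right) = -93 - \left(\frac{31}{6212} + \frac{20245}{13661}\right) = -93 - \frac{126185431}{84862132} = - \frac{8018363707}{84862132}$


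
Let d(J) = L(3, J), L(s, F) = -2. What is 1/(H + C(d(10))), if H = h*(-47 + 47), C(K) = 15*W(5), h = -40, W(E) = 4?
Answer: 1/60 ≈ 0.016667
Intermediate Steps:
d(J) = -2
C(K) = 60 (C(K) = 15*4 = 60)
H = 0 (H = -40*(-47 + 47) = -40*0 = 0)
1/(H + C(d(10))) = 1/(0 + 60) = 1/60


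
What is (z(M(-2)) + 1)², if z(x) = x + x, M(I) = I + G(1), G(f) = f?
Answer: 1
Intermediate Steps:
M(I) = 1 + I (M(I) = I + 1 = 1 + I)
z(x) = 2*x
(z(M(-2)) + 1)² = (2*(1 - 2) + 1)² = (2*(-1) + 1)² = (-2 + 1)² = (-1)² = 1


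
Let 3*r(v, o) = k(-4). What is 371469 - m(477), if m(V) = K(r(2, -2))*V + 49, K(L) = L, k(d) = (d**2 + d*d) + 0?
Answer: 366332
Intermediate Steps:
k(d) = 2*d**2 (k(d) = (d**2 + d**2) + 0 = 2*d**2 + 0 = 2*d**2)
r(v, o) = 32/3 (r(v, o) = (2*(-4)**2)/3 = (2*16)/3 = (1/3)*32 = 32/3)
m(V) = 49 + 32*V/3 (m(V) = 32*V/3 + 49 = 49 + 32*V/3)
371469 - m(477) = 371469 - (49 + (32/3)*477) = 371469 - (49 + 5088) = 371469 - 1*5137 = 371469 - 5137 = 366332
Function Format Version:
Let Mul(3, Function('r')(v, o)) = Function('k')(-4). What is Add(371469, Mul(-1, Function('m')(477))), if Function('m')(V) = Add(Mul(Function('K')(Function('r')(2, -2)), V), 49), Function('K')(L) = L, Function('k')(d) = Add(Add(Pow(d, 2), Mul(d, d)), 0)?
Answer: 366332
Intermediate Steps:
Function('k')(d) = Mul(2, Pow(d, 2)) (Function('k')(d) = Add(Add(Pow(d, 2), Pow(d, 2)), 0) = Add(Mul(2, Pow(d, 2)), 0) = Mul(2, Pow(d, 2)))
Function('r')(v, o) = Rational(32, 3) (Function('r')(v, o) = Mul(Rational(1, 3), Mul(2, Pow(-4, 2))) = Mul(Rational(1, 3), Mul(2, 16)) = Mul(Rational(1, 3), 32) = Rational(32, 3))
Function('m')(V) = Add(49, Mul(Rational(32, 3), V)) (Function('m')(V) = Add(Mul(Rational(32, 3), V), 49) = Add(49, Mul(Rational(32, 3), V)))
Add(371469, Mul(-1, Function('m')(477))) = Add(371469, Mul(-1, Add(49, Mul(Rational(32, 3), 477)))) = Add(371469, Mul(-1, Add(49, 5088))) = Add(371469, Mul(-1, 5137)) = Add(371469, -5137) = 366332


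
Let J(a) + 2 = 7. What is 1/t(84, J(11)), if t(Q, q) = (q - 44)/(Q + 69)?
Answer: -51/13 ≈ -3.9231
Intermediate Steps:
J(a) = 5 (J(a) = -2 + 7 = 5)
t(Q, q) = (-44 + q)/(69 + Q)
1/t(84, J(11)) = 1/((-44 + 5)/(69 + 84)) = 1/(-39/153) = 1/((1/153)*(-39)) = 1/(-13/51) = -51/13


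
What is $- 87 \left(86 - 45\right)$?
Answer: $-3567$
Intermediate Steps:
$- 87 \left(86 - 45\right) = \left(-87\right) 41 = -3567$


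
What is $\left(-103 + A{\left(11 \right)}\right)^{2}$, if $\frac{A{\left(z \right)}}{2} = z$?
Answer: $6561$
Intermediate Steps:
$A{\left(z \right)} = 2 z$
$\left(-103 + A{\left(11 \right)}\right)^{2} = \left(-103 + 2 \cdot 11\right)^{2} = \left(-103 + 22\right)^{2} = \left(-81\right)^{2} = 6561$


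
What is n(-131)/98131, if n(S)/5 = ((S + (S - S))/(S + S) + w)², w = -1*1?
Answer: 5/392524 ≈ 1.2738e-5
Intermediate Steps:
w = -1
n(S) = 5/4 (n(S) = 5*((S + (S - S))/(S + S) - 1)² = 5*((S + 0)/((2*S)) - 1)² = 5*(S*(1/(2*S)) - 1)² = 5*(½ - 1)² = 5*(-½)² = 5*(¼) = 5/4)
n(-131)/98131 = (5/4)/98131 = (5/4)*(1/98131) = 5/392524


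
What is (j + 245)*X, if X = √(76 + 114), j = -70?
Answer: 175*√190 ≈ 2412.2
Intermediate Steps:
X = √190 ≈ 13.784
(j + 245)*X = (-70 + 245)*√190 = 175*√190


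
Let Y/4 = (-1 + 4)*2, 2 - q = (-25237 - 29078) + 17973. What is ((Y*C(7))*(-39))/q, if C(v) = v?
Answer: -117/649 ≈ -0.18028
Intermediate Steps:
q = 36344 (q = 2 - ((-25237 - 29078) + 17973) = 2 - (-54315 + 17973) = 2 - 1*(-36342) = 2 + 36342 = 36344)
Y = 24 (Y = 4*((-1 + 4)*2) = 4*(3*2) = 4*6 = 24)
((Y*C(7))*(-39))/q = ((24*7)*(-39))/36344 = (168*(-39))*(1/36344) = -6552*1/36344 = -117/649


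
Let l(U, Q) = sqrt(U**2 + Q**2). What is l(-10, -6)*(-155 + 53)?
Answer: -204*sqrt(34) ≈ -1189.5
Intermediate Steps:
l(U, Q) = sqrt(Q**2 + U**2)
l(-10, -6)*(-155 + 53) = sqrt((-6)**2 + (-10)**2)*(-155 + 53) = sqrt(36 + 100)*(-102) = sqrt(136)*(-102) = (2*sqrt(34))*(-102) = -204*sqrt(34)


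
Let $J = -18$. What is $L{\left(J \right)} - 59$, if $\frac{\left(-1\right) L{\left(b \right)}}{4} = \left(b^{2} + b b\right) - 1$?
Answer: $-2647$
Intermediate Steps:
$L{\left(b \right)} = 4 - 8 b^{2}$ ($L{\left(b \right)} = - 4 \left(\left(b^{2} + b b\right) - 1\right) = - 4 \left(\left(b^{2} + b^{2}\right) - 1\right) = - 4 \left(2 b^{2} - 1\right) = - 4 \left(-1 + 2 b^{2}\right) = 4 - 8 b^{2}$)
$L{\left(J \right)} - 59 = \left(4 - 8 \left(-18\right)^{2}\right) - 59 = \left(4 - 2592\right) - 59 = -2588 - 59 = -2647$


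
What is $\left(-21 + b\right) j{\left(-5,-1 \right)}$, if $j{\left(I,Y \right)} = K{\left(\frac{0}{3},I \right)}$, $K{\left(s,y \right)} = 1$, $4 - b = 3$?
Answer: $-20$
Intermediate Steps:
$b = 1$ ($b = 4 - 3 = 1$)
$j{\left(I,Y \right)} = 1$
$\left(-21 + b\right) j{\left(-5,-1 \right)} = \left(-21 + 1\right) 1 = \left(-20\right) 1 = -20$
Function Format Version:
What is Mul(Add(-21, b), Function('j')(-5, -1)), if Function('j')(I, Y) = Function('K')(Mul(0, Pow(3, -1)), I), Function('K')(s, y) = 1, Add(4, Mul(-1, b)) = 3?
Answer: -20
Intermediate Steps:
b = 1 (b = Add(4, Mul(-1, 3)) = Add(4, -3) = 1)
Function('j')(I, Y) = 1
Mul(Add(-21, b), Function('j')(-5, -1)) = Mul(Add(-21, 1), 1) = Mul(-20, 1) = -20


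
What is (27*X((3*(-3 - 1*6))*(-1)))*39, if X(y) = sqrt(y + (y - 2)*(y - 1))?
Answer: 1053*sqrt(677) ≈ 27398.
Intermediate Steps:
X(y) = sqrt(y + (-1 + y)*(-2 + y)) (X(y) = sqrt(y + (-2 + y)*(-1 + y)) = sqrt(y + (-1 + y)*(-2 + y)))
(27*X((3*(-3 - 1*6))*(-1)))*39 = (27*sqrt(2 + ((3*(-3 - 1*6))*(-1))**2 - 2*3*(-3 - 1*6)*(-1)))*39 = (27*sqrt(2 + ((3*(-3 - 6))*(-1))**2 - 2*3*(-3 - 6)*(-1)))*39 = (27*sqrt(2 + ((3*(-9))*(-1))**2 - 2*3*(-9)*(-1)))*39 = (27*sqrt(2 + (-27*(-1))**2 - (-54)*(-1)))*39 = (27*sqrt(2 + 27**2 - 2*27))*39 = (27*sqrt(2 + 729 - 54))*39 = (27*sqrt(677))*39 = 1053*sqrt(677)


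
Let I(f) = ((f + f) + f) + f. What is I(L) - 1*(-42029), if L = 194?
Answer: 42805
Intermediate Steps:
I(f) = 4*f (I(f) = (2*f + f) + f = 3*f + f = 4*f)
I(L) - 1*(-42029) = 4*194 - 1*(-42029) = 776 + 42029 = 42805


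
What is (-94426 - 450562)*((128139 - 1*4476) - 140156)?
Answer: 8988487084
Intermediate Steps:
(-94426 - 450562)*((128139 - 1*4476) - 140156) = -544988*((128139 - 4476) - 140156) = -544988*(123663 - 140156) = -544988*(-16493) = 8988487084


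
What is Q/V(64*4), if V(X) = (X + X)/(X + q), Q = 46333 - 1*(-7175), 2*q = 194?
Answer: 4722081/128 ≈ 36891.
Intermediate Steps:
q = 97 (q = (½)*194 = 97)
Q = 53508 (Q = 46333 + 7175 = 53508)
V(X) = 2*X/(97 + X) (V(X) = (X + X)/(X + 97) = (2*X)/(97 + X) = 2*X/(97 + X))
Q/V(64*4) = 53508/((2*(64*4)/(97 + 64*4))) = 53508/((2*256/(97 + 256))) = 53508/((2*256/353)) = 53508/((2*256*(1/353))) = 53508/(512/353) = 53508*(353/512) = 4722081/128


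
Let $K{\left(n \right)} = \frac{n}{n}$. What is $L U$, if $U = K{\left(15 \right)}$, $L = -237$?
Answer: $-237$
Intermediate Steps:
$K{\left(n \right)} = 1$
$U = 1$
$L U = \left(-237\right) 1 = -237$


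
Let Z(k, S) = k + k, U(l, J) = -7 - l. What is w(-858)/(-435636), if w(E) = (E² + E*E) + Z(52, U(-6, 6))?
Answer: -368108/108909 ≈ -3.3800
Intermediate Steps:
Z(k, S) = 2*k
w(E) = 104 + 2*E² (w(E) = (E² + E*E) + 2*52 = (E² + E²) + 104 = 2*E² + 104 = 104 + 2*E²)
w(-858)/(-435636) = (104 + 2*(-858)²)/(-435636) = (104 + 2*736164)*(-1/435636) = (104 + 1472328)*(-1/435636) = 1472432*(-1/435636) = -368108/108909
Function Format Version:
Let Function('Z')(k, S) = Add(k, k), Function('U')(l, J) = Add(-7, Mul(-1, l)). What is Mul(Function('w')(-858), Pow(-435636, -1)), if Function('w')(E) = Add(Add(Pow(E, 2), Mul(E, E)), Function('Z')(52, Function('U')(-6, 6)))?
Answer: Rational(-368108, 108909) ≈ -3.3800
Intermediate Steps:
Function('Z')(k, S) = Mul(2, k)
Function('w')(E) = Add(104, Mul(2, Pow(E, 2))) (Function('w')(E) = Add(Add(Pow(E, 2), Mul(E, E)), Mul(2, 52)) = Add(Add(Pow(E, 2), Pow(E, 2)), 104) = Add(Mul(2, Pow(E, 2)), 104) = Add(104, Mul(2, Pow(E, 2))))
Mul(Function('w')(-858), Pow(-435636, -1)) = Mul(Add(104, Mul(2, Pow(-858, 2))), Pow(-435636, -1)) = Mul(Add(104, Mul(2, 736164)), Rational(-1, 435636)) = Mul(Add(104, 1472328), Rational(-1, 435636)) = Mul(1472432, Rational(-1, 435636)) = Rational(-368108, 108909)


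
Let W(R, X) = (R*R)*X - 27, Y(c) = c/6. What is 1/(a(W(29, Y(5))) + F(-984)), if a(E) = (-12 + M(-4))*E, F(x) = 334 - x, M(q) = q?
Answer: -3/28390 ≈ -0.00010567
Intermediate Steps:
Y(c) = c/6 (Y(c) = c*(⅙) = c/6)
W(R, X) = -27 + X*R² (W(R, X) = R²*X - 27 = X*R² - 27 = -27 + X*R²)
a(E) = -16*E (a(E) = (-12 - 4)*E = -16*E)
1/(a(W(29, Y(5))) + F(-984)) = 1/(-16*(-27 + ((⅙)*5)*29²) + (334 - 1*(-984))) = 1/(-16*(-27 + (⅚)*841) + (334 + 984)) = 1/(-16*(-27 + 4205/6) + 1318) = 1/(-16*4043/6 + 1318) = 1/(-32344/3 + 1318) = 1/(-28390/3) = -3/28390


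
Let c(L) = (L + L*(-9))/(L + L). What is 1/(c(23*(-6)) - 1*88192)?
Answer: -1/88196 ≈ -1.1338e-5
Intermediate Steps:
c(L) = -4 (c(L) = (L - 9*L)/((2*L)) = (-8*L)*(1/(2*L)) = -4)
1/(c(23*(-6)) - 1*88192) = 1/(-4 - 1*88192) = 1/(-4 - 88192) = 1/(-88196) = -1/88196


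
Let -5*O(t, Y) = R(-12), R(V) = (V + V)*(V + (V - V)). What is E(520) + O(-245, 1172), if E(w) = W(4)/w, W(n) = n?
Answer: -7487/130 ≈ -57.592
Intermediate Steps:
R(V) = 2*V² (R(V) = (2*V)*(V + 0) = (2*V)*V = 2*V²)
O(t, Y) = -288/5 (O(t, Y) = -2*(-12)²/5 = -2*144/5 = -⅕*288 = -288/5)
E(w) = 4/w
E(520) + O(-245, 1172) = 4/520 - 288/5 = 4*(1/520) - 288/5 = 1/130 - 288/5 = -7487/130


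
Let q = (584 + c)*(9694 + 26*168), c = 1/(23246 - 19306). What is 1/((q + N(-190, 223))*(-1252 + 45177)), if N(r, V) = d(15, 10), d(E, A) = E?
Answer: 394/142124488505685 ≈ 2.7722e-12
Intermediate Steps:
c = 1/3940 ≈ 0.00025381
N(r, V) = 15
q = 16178056791/1970 (q = (584 + 1/3940)*(9694 + 26*168) = 2300961*(9694 + 4368)/3940 = (2300961/3940)*14062 = 16178056791/1970 ≈ 8.2122e+6)
1/((q + N(-190, 223))*(-1252 + 45177)) = 1/((16178056791/1970 + 15)*(-1252 + 45177)) = 1/((16178086341/1970)*43925) = 1/(142124488505685/394) = 394/142124488505685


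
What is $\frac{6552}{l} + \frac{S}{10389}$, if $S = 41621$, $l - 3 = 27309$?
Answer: $\frac{50200895}{11822682} \approx 4.2462$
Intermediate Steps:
$l = 27312$ ($l = 3 + 27309 = 27312$)
$\frac{6552}{l} + \frac{S}{10389} = \frac{6552}{27312} + \frac{41621}{10389} = 6552 \cdot \frac{1}{27312} + 41621 \cdot \frac{1}{10389} = \frac{273}{1138} + \frac{41621}{10389} = \frac{50200895}{11822682}$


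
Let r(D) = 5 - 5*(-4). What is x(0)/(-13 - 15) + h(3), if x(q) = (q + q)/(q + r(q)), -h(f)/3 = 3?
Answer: -9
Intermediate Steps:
r(D) = 25 (r(D) = 5 + 20 = 25)
h(f) = -9 (h(f) = -3*3 = -9)
x(q) = 2*q/(25 + q) (x(q) = (q + q)/(q + 25) = (2*q)/(25 + q) = 2*q/(25 + q))
x(0)/(-13 - 15) + h(3) = (2*0/(25 + 0))/(-13 - 15) - 9 = (2*0/25)/(-28) - 9 = -0/(14*25) - 9 = -1/28*0 - 9 = 0 - 9 = -9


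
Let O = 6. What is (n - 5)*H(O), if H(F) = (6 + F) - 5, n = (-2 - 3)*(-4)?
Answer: 105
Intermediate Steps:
n = 20 (n = -5*(-4) = 20)
H(F) = 1 + F
(n - 5)*H(O) = (20 - 5)*(1 + 6) = 15*7 = 105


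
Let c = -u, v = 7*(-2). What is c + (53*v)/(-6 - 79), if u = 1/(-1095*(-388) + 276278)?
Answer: 520244311/59596730 ≈ 8.7294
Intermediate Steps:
v = -14
u = 1/701138 (u = 1/(424860 + 276278) = 1/701138 ≈ 1.4263e-6)
c = -1/701138 (c = -1*1/701138 = -1/701138 ≈ -1.4263e-6)
c + (53*v)/(-6 - 79) = -1/701138 + (53*(-14))/(-6 - 79) = -1/701138 - 742/(-85) = -1/701138 - 742*(-1/85) = -1/701138 + 742/85 = 520244311/59596730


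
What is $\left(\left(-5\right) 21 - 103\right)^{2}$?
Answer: $43264$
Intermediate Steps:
$\left(\left(-5\right) 21 - 103\right)^{2} = \left(-105 - 103\right)^{2} = \left(-208\right)^{2} = 43264$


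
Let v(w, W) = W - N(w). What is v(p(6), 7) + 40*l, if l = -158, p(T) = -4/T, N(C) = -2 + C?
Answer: -18931/3 ≈ -6310.3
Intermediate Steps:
v(w, W) = 2 + W - w (v(w, W) = W - (-2 + w) = W + (2 - w) = 2 + W - w)
v(p(6), 7) + 40*l = (2 + 7 - (-4)/6) + 40*(-158) = (2 + 7 - (-4)/6) - 6320 = (2 + 7 - 1*(-⅔)) - 6320 = (2 + 7 + ⅔) - 6320 = 29/3 - 6320 = -18931/3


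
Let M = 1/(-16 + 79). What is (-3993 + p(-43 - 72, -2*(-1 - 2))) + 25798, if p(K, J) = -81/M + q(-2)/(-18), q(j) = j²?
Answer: 150316/9 ≈ 16702.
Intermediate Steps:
M = 1/63 ≈ 0.015873
p(K, J) = -45929/9 (p(K, J) = -81/1/63 + (-2)²/(-18) = -81*63 + 4*(-1/18) = -5103 - 2/9 = -45929/9)
(-3993 + p(-43 - 72, -2*(-1 - 2))) + 25798 = (-3993 - 45929/9) + 25798 = -81866/9 + 25798 = 150316/9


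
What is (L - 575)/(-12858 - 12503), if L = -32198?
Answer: 32773/25361 ≈ 1.2923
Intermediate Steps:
(L - 575)/(-12858 - 12503) = (-32198 - 575)/(-12858 - 12503) = -32773/(-25361) = -32773*(-1/25361) = 32773/25361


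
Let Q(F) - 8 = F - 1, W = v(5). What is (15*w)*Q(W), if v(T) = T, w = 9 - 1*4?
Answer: 900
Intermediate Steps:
w = 5 (w = 9 - 4 = 5)
W = 5
Q(F) = 7 + F (Q(F) = 8 + (F - 1) = 8 + (-1 + F) = 7 + F)
(15*w)*Q(W) = (15*5)*(7 + 5) = 75*12 = 900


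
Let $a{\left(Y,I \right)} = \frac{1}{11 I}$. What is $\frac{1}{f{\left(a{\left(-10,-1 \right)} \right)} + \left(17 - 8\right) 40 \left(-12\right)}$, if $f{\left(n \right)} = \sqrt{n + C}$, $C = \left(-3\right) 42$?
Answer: $- \frac{47520}{205287787} - \frac{i \sqrt{15257}}{205287787} \approx -0.00023148 - 6.0169 \cdot 10^{-7} i$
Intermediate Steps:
$C = -126$
$a{\left(Y,I \right)} = \frac{1}{11 I}$
$f{\left(n \right)} = \sqrt{-126 + n}$ ($f{\left(n \right)} = \sqrt{n - 126} = \sqrt{-126 + n}$)
$\frac{1}{f{\left(a{\left(-10,-1 \right)} \right)} + \left(17 - 8\right) 40 \left(-12\right)} = \frac{1}{\sqrt{-126 + \frac{1}{11 \left(-1\right)}} + \left(17 - 8\right) 40 \left(-12\right)} = \frac{1}{\sqrt{-126 + \frac{1}{11} \left(-1\right)} + \left(17 - 8\right) 40 \left(-12\right)} = \frac{1}{\sqrt{-126 - \frac{1}{11}} + 9 \cdot 40 \left(-12\right)} = \frac{1}{\sqrt{- \frac{1387}{11}} + 360 \left(-12\right)} = \frac{1}{\frac{i \sqrt{15257}}{11} - 4320} = \frac{1}{-4320 + \frac{i \sqrt{15257}}{11}}$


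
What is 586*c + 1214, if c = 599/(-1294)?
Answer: 609951/647 ≈ 942.74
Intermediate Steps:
c = -599/1294 (c = 599*(-1/1294) = -599/1294 ≈ -0.46291)
586*c + 1214 = 586*(-599/1294) + 1214 = -175507/647 + 1214 = 609951/647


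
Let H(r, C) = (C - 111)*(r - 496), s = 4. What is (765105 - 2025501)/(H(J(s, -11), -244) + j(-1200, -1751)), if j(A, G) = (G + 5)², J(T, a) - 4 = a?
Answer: -1260396/3227081 ≈ -0.39057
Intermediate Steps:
J(T, a) = 4 + a
j(A, G) = (5 + G)²
H(r, C) = (-496 + r)*(-111 + C) (H(r, C) = (-111 + C)*(-496 + r) = (-496 + r)*(-111 + C))
(765105 - 2025501)/(H(J(s, -11), -244) + j(-1200, -1751)) = (765105 - 2025501)/((55056 - 496*(-244) - 111*(4 - 11) - 244*(4 - 11)) + (5 - 1751)²) = -1260396/((55056 + 121024 - 111*(-7) - 244*(-7)) + (-1746)²) = -1260396/((55056 + 121024 + 777 + 1708) + 3048516) = -1260396/(178565 + 3048516) = -1260396/3227081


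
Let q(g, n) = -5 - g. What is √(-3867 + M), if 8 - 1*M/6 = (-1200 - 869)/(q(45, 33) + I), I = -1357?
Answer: I*√841971781/469 ≈ 61.869*I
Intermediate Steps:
M = 18374/469 (M = 48 - 6*(-1200 - 869)/((-5 - 1*45) - 1357) = 48 - (-12414)/((-5 - 45) - 1357) = 48 - (-12414)/(-50 - 1357) = 48 - (-12414)/(-1407) = 48 - (-12414)*(-1)/1407 = 48 - 6*2069/1407 = 48 - 4138/469 = 18374/469 ≈ 39.177)
√(-3867 + M) = √(-3867 + 18374/469) = √(-1795249/469) = I*√841971781/469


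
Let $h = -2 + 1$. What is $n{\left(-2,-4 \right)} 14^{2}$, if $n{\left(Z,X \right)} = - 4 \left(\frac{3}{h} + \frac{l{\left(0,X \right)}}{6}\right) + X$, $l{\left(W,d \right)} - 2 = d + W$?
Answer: $\frac{5488}{3} \approx 1829.3$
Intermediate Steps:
$l{\left(W,d \right)} = 2 + W + d$ ($l{\left(W,d \right)} = 2 + \left(d + W\right) = 2 + \left(W + d\right) = 2 + W + d$)
$h = -1$
$n{\left(Z,X \right)} = \frac{32}{3} + \frac{X}{3}$ ($n{\left(Z,X \right)} = - 4 \left(\frac{3}{-1} + \frac{2 + 0 + X}{6}\right) + X = - 4 \left(3 \left(-1\right) + \left(2 + X\right) \frac{1}{6}\right) + X = - 4 \left(-3 + \left(\frac{1}{3} + \frac{X}{6}\right)\right) + X = - 4 \left(- \frac{8}{3} + \frac{X}{6}\right) + X = \left(\frac{32}{3} - \frac{2 X}{3}\right) + X = \frac{32}{3} + \frac{X}{3}$)
$n{\left(-2,-4 \right)} 14^{2} = \left(\frac{32}{3} + \frac{1}{3} \left(-4\right)\right) 14^{2} = \left(\frac{32}{3} - \frac{4}{3}\right) 196 = \frac{28}{3} \cdot 196 = \frac{5488}{3}$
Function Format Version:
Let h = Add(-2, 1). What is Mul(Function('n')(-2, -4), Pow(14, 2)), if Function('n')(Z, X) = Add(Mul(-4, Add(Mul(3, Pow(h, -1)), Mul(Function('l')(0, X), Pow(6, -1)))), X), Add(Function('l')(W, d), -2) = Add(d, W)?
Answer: Rational(5488, 3) ≈ 1829.3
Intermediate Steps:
Function('l')(W, d) = Add(2, W, d) (Function('l')(W, d) = Add(2, Add(d, W)) = Add(2, Add(W, d)) = Add(2, W, d))
h = -1
Function('n')(Z, X) = Add(Rational(32, 3), Mul(Rational(1, 3), X)) (Function('n')(Z, X) = Add(Mul(-4, Add(Mul(3, Pow(-1, -1)), Mul(Add(2, 0, X), Pow(6, -1)))), X) = Add(Mul(-4, Add(Mul(3, -1), Mul(Add(2, X), Rational(1, 6)))), X) = Add(Mul(-4, Add(-3, Add(Rational(1, 3), Mul(Rational(1, 6), X)))), X) = Add(Mul(-4, Add(Rational(-8, 3), Mul(Rational(1, 6), X))), X) = Add(Add(Rational(32, 3), Mul(Rational(-2, 3), X)), X) = Add(Rational(32, 3), Mul(Rational(1, 3), X)))
Mul(Function('n')(-2, -4), Pow(14, 2)) = Mul(Add(Rational(32, 3), Mul(Rational(1, 3), -4)), Pow(14, 2)) = Mul(Add(Rational(32, 3), Rational(-4, 3)), 196) = Mul(Rational(28, 3), 196) = Rational(5488, 3)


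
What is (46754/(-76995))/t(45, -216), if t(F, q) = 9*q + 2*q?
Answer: 23377/91470060 ≈ 0.00025557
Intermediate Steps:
t(F, q) = 11*q
(46754/(-76995))/t(45, -216) = (46754/(-76995))/((11*(-216))) = (46754*(-1/76995))/(-2376) = -46754/76995*(-1/2376) = 23377/91470060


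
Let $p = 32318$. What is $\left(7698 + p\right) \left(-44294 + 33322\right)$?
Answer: $-439055552$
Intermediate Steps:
$\left(7698 + p\right) \left(-44294 + 33322\right) = \left(7698 + 32318\right) \left(-44294 + 33322\right) = 40016 \left(-10972\right) = -439055552$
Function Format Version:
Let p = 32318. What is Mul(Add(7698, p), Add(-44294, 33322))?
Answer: -439055552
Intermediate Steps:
Mul(Add(7698, p), Add(-44294, 33322)) = Mul(Add(7698, 32318), Add(-44294, 33322)) = Mul(40016, -10972) = -439055552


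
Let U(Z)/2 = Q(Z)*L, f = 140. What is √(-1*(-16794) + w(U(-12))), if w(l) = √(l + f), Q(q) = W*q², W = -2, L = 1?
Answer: √(16794 + 2*I*√109) ≈ 129.59 + 0.0806*I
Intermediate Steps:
Q(q) = -2*q²
U(Z) = -4*Z² (U(Z) = 2*(-2*Z²*1) = 2*(-2*Z²) = -4*Z²)
w(l) = √(140 + l) (w(l) = √(l + 140) = √(140 + l))
√(-1*(-16794) + w(U(-12))) = √(-1*(-16794) + √(140 - 4*(-12)²)) = √(16794 + √(140 - 4*144)) = √(16794 + √(140 - 576)) = √(16794 + √(-436)) = √(16794 + 2*I*√109)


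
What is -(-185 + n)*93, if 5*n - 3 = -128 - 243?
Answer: 120249/5 ≈ 24050.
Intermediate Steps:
n = -368/5 (n = 3/5 + (-128 - 243)/5 = 3/5 + (1/5)*(-371) = 3/5 - 371/5 = -368/5 ≈ -73.600)
-(-185 + n)*93 = -(-185 - 368/5)*93 = -(-1293)*93/5 = -1*(-120249/5) = 120249/5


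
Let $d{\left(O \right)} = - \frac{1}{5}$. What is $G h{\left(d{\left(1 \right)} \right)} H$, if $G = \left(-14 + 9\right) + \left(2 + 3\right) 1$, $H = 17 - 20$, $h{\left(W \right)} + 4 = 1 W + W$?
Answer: $0$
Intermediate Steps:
$d{\left(O \right)} = - \frac{1}{5}$ ($d{\left(O \right)} = \left(-1\right) \frac{1}{5} = - \frac{1}{5}$)
$h{\left(W \right)} = -4 + 2 W$ ($h{\left(W \right)} = -4 + \left(1 W + W\right) = -4 + \left(W + W\right) = -4 + 2 W$)
$H = -3$ ($H = 17 - 20 = -3$)
$G = 0$ ($G = -5 + 5 \cdot 1 = -5 + 5 = 0$)
$G h{\left(d{\left(1 \right)} \right)} H = 0 \left(-4 + 2 \left(- \frac{1}{5}\right)\right) \left(-3\right) = 0 \left(-4 - \frac{2}{5}\right) \left(-3\right) = 0 \left(- \frac{22}{5}\right) \left(-3\right) = 0 \left(-3\right) = 0$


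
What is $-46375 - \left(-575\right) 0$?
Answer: $-46375$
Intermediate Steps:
$-46375 - \left(-575\right) 0 = -46375 - 0 = -46375 + 0 = -46375$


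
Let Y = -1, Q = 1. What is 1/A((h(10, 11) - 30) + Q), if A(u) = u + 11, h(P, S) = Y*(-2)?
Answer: -1/16 ≈ -0.062500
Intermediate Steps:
h(P, S) = 2 (h(P, S) = -1*(-2) = 2)
A(u) = 11 + u
1/A((h(10, 11) - 30) + Q) = 1/(11 + ((2 - 30) + 1)) = 1/(11 + (-28 + 1)) = 1/(11 - 27) = 1/(-16) = -1/16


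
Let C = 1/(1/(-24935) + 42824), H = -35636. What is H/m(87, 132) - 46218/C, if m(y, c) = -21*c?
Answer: -34201171521001571/17279955 ≈ -1.9792e+9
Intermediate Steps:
C = 24935/1067816439 (C = 1/(-1/24935 + 42824) = 1/(1067816439/24935) = 24935/1067816439 ≈ 2.3351e-5)
H/m(87, 132) - 46218/C = -35636/((-21*132)) - 46218/24935/1067816439 = -35636/(-2772) - 46218*1067816439/24935 = -35636*(-1/2772) - 49352340177702/24935 = 8909/693 - 49352340177702/24935 = -34201171521001571/17279955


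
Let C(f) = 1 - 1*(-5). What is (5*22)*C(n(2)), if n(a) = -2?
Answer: 660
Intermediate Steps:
C(f) = 6 (C(f) = 1 + 5 = 6)
(5*22)*C(n(2)) = (5*22)*6 = 110*6 = 660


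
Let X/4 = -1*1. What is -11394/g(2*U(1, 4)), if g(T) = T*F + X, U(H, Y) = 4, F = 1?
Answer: -5697/2 ≈ -2848.5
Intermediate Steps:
X = -4 (X = 4*(-1*1) = 4*(-1) = -4)
g(T) = -4 + T (g(T) = T*1 - 4 = T - 4 = -4 + T)
-11394/g(2*U(1, 4)) = -11394/(-4 + 2*4) = -11394/(-4 + 8) = -11394/4 = -11394*¼ = -5697/2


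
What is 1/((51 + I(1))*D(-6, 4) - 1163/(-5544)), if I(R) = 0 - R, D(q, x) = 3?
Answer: 5544/832763 ≈ 0.0066574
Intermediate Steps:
I(R) = -R
1/((51 + I(1))*D(-6, 4) - 1163/(-5544)) = 1/((51 - 1*1)*3 - 1163/(-5544)) = 1/((51 - 1)*3 - 1163*(-1/5544)) = 1/(50*3 + 1163/5544) = 1/(150 + 1163/5544) = 1/(832763/5544) = 5544/832763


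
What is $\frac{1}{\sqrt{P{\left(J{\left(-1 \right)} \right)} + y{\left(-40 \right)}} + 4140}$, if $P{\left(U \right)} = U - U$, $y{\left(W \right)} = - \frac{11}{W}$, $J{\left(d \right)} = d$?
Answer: $\frac{165600}{685583989} - \frac{2 \sqrt{110}}{685583989} \approx 0.00024152$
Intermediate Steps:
$P{\left(U \right)} = 0$
$\frac{1}{\sqrt{P{\left(J{\left(-1 \right)} \right)} + y{\left(-40 \right)}} + 4140} = \frac{1}{\sqrt{0 - \frac{11}{-40}} + 4140} = \frac{1}{\sqrt{0 - - \frac{11}{40}} + 4140} = \frac{1}{\sqrt{0 + \frac{11}{40}} + 4140} = \frac{1}{\sqrt{\frac{11}{40}} + 4140} = \frac{1}{\frac{\sqrt{110}}{20} + 4140} = \frac{1}{4140 + \frac{\sqrt{110}}{20}}$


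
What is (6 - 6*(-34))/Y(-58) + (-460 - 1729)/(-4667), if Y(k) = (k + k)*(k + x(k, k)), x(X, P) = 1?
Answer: 2575623/5143034 ≈ 0.50080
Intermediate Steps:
Y(k) = 2*k*(1 + k) (Y(k) = (k + k)*(k + 1) = (2*k)*(1 + k) = 2*k*(1 + k))
(6 - 6*(-34))/Y(-58) + (-460 - 1729)/(-4667) = (6 - 6*(-34))/((2*(-58)*(1 - 58))) + (-460 - 1729)/(-4667) = (6 + 204)/((2*(-58)*(-57))) - 2189*(-1/4667) = 210/6612 + 2189/4667 = 210*(1/6612) + 2189/4667 = 35/1102 + 2189/4667 = 2575623/5143034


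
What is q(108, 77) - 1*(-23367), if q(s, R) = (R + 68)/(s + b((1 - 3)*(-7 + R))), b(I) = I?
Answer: 747599/32 ≈ 23362.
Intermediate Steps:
q(s, R) = (68 + R)/(14 + s - 2*R) (q(s, R) = (R + 68)/(s + (1 - 3)*(-7 + R)) = (68 + R)/(s - 2*(-7 + R)) = (68 + R)/(s + (14 - 2*R)) = (68 + R)/(14 + s - 2*R))
q(108, 77) - 1*(-23367) = (68 + 77)/(14 + 108 - 2*77) - 1*(-23367) = 145/(14 + 108 - 154) + 23367 = 145/(-32) + 23367 = -1/32*145 + 23367 = -145/32 + 23367 = 747599/32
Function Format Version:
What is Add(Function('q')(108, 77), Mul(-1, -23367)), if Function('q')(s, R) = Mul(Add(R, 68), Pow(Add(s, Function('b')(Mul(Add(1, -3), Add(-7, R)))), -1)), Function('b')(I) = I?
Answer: Rational(747599, 32) ≈ 23362.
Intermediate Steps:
Function('q')(s, R) = Mul(Pow(Add(14, s, Mul(-2, R)), -1), Add(68, R)) (Function('q')(s, R) = Mul(Add(R, 68), Pow(Add(s, Mul(Add(1, -3), Add(-7, R))), -1)) = Mul(Add(68, R), Pow(Add(s, Mul(-2, Add(-7, R))), -1)) = Mul(Add(68, R), Pow(Add(s, Add(14, Mul(-2, R))), -1)) = Mul(Add(68, R), Pow(Add(14, s, Mul(-2, R)), -1)) = Mul(Pow(Add(14, s, Mul(-2, R)), -1), Add(68, R)))
Add(Function('q')(108, 77), Mul(-1, -23367)) = Add(Mul(Pow(Add(14, 108, Mul(-2, 77)), -1), Add(68, 77)), Mul(-1, -23367)) = Add(Mul(Pow(Add(14, 108, -154), -1), 145), 23367) = Add(Mul(Pow(-32, -1), 145), 23367) = Add(Mul(Rational(-1, 32), 145), 23367) = Add(Rational(-145, 32), 23367) = Rational(747599, 32)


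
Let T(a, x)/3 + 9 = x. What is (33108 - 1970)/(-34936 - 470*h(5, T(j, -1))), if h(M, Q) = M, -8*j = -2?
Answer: -15569/18643 ≈ -0.83511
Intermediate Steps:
j = ¼ (j = -⅛*(-2) = ¼ ≈ 0.25000)
T(a, x) = -27 + 3*x
(33108 - 1970)/(-34936 - 470*h(5, T(j, -1))) = (33108 - 1970)/(-34936 - 470*5) = 31138/(-34936 - 2350) = 31138/(-37286) = 31138*(-1/37286) = -15569/18643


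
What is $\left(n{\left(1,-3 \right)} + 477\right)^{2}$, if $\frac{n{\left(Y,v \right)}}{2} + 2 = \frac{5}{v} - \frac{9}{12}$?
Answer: $\frac{7890481}{36} \approx 2.1918 \cdot 10^{5}$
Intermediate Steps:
$n{\left(Y,v \right)} = - \frac{11}{2} + \frac{10}{v}$ ($n{\left(Y,v \right)} = -4 + 2 \left(\frac{5}{v} - \frac{9}{12}\right) = -4 + 2 \left(\frac{5}{v} - \frac{3}{4}\right) = -4 + 2 \left(- \frac{3}{4} + \frac{5}{v}\right) = -4 - \left(\frac{3}{2} - \frac{10}{v}\right) = - \frac{11}{2} + \frac{10}{v}$)
$\left(n{\left(1,-3 \right)} + 477\right)^{2} = \left(\left(- \frac{11}{2} + \frac{10}{-3}\right) + 477\right)^{2} = \left(\left(- \frac{11}{2} + 10 \left(- \frac{1}{3}\right)\right) + 477\right)^{2} = \left(\left(- \frac{11}{2} - \frac{10}{3}\right) + 477\right)^{2} = \left(- \frac{53}{6} + 477\right)^{2} = \left(\frac{2809}{6}\right)^{2} = \frac{7890481}{36}$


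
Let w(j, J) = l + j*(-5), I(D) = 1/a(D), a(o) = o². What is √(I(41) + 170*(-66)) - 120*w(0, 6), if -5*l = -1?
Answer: -24 + I*√18860819/41 ≈ -24.0 + 105.92*I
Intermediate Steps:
l = ⅕ (l = -⅕*(-1) = ⅕ ≈ 0.20000)
I(D) = D⁻² (I(D) = 1/(D²) = D⁻²)
w(j, J) = ⅕ - 5*j (w(j, J) = ⅕ + j*(-5) = ⅕ - 5*j)
√(I(41) + 170*(-66)) - 120*w(0, 6) = √(41⁻² + 170*(-66)) - 120*(⅕ - 5*0) = √(1/1681 - 11220) - 120*(⅕ + 0) = √(-18860819/1681) - 120*⅕ = I*√18860819/41 - 24 = -24 + I*√18860819/41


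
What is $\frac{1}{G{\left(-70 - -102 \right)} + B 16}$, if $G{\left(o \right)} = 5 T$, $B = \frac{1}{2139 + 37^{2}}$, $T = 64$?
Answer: $\frac{877}{280644} \approx 0.003125$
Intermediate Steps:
$B = \frac{1}{3508}$ ($B = \frac{1}{2139 + 1369} = \frac{1}{3508} \approx 0.00028506$)
$G{\left(o \right)} = 320$ ($G{\left(o \right)} = 5 \cdot 64 = 320$)
$\frac{1}{G{\left(-70 - -102 \right)} + B 16} = \frac{1}{320 + \frac{1}{3508} \cdot 16} = \frac{1}{320 + \frac{4}{877}} = \frac{1}{\frac{280644}{877}} = \frac{877}{280644}$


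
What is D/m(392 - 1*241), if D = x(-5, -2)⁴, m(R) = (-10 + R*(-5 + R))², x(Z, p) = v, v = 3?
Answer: 81/485585296 ≈ 1.6681e-7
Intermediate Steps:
x(Z, p) = 3
D = 81 (D = 3⁴ = 81)
D/m(392 - 1*241) = 81/((10 - (392 - 1*241)² + 5*(392 - 1*241))²) = 81/((10 - (392 - 241)² + 5*(392 - 241))²) = 81/((10 - 1*151² + 5*151)²) = 81/((10 - 1*22801 + 755)²) = 81/((10 - 22801 + 755)²) = 81/((-22036)²) = 81/485585296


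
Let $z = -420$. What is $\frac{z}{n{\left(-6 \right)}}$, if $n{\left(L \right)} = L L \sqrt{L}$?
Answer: $\frac{35 i \sqrt{6}}{18} \approx 4.7629 i$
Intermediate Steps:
$n{\left(L \right)} = L^{\frac{5}{2}}$ ($n{\left(L \right)} = L^{2} \sqrt{L} = L^{\frac{5}{2}}$)
$\frac{z}{n{\left(-6 \right)}} = - \frac{420}{\left(-6\right)^{\frac{5}{2}}} = - \frac{420}{36 i \sqrt{6}} = - 420 \left(- \frac{i \sqrt{6}}{216}\right) = \frac{35 i \sqrt{6}}{18}$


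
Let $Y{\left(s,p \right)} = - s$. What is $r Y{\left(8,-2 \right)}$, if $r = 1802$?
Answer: $-14416$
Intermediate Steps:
$r Y{\left(8,-2 \right)} = 1802 \left(\left(-1\right) 8\right) = 1802 \left(-8\right) = -14416$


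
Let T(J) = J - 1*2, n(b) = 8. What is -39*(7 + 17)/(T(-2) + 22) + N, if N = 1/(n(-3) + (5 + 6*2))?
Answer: -1299/25 ≈ -51.960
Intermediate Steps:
T(J) = -2 + J (T(J) = J - 2 = -2 + J)
N = 1/25 (N = 1/(8 + (5 + 6*2)) = 1/(8 + (5 + 12)) = 1/(8 + 17) = 1/25 ≈ 0.040000)
-39*(7 + 17)/(T(-2) + 22) + N = -39*(7 + 17)/((-2 - 2) + 22) + 1/25 = -936/(-4 + 22) + 1/25 = -936/18 + 1/25 = -39*4/3 + 1/25 = -52 + 1/25 = -1299/25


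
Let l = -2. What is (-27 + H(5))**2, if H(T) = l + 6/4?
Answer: 3025/4 ≈ 756.25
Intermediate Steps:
H(T) = -1/2 (H(T) = -2 + 6/4 = -2 + 6*(1/4) = -2 + 3/2 = -1/2)
(-27 + H(5))**2 = (-27 - 1/2)**2 = (-55/2)**2 = 3025/4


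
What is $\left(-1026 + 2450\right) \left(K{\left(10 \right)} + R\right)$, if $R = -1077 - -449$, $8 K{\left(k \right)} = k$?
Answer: $-892492$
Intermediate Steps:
$K{\left(k \right)} = \frac{k}{8}$
$R = -628$ ($R = -1077 + 449 = -628$)
$\left(-1026 + 2450\right) \left(K{\left(10 \right)} + R\right) = \left(-1026 + 2450\right) \left(\frac{1}{8} \cdot 10 - 628\right) = 1424 \left(\frac{5}{4} - 628\right) = 1424 \left(- \frac{2507}{4}\right) = -892492$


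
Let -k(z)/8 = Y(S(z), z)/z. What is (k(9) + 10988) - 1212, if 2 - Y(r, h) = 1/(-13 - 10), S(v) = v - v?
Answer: 2023256/207 ≈ 9774.2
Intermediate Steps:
S(v) = 0
Y(r, h) = 47/23 (Y(r, h) = 2 - 1/(-13 - 10) = 2 - 1/(-23) = 2 - 1*(-1/23) = 2 + 1/23 = 47/23)
k(z) = -376/(23*z)
(k(9) + 10988) - 1212 = (-376/23/9 + 10988) - 1212 = (-376/23*⅑ + 10988) - 1212 = (-376/207 + 10988) - 1212 = 2274140/207 - 1212 = 2023256/207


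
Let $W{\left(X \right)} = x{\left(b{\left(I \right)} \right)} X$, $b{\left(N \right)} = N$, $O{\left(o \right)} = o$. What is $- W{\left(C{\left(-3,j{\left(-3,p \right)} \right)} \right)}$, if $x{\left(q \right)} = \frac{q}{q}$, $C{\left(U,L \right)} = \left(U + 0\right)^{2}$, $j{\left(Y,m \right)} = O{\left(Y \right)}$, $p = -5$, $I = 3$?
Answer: $-9$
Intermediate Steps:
$j{\left(Y,m \right)} = Y$
$C{\left(U,L \right)} = U^{2}$
$x{\left(q \right)} = 1$
$W{\left(X \right)} = X$ ($W{\left(X \right)} = 1 X = X$)
$- W{\left(C{\left(-3,j{\left(-3,p \right)} \right)} \right)} = - \left(-3\right)^{2} = \left(-1\right) 9 = -9$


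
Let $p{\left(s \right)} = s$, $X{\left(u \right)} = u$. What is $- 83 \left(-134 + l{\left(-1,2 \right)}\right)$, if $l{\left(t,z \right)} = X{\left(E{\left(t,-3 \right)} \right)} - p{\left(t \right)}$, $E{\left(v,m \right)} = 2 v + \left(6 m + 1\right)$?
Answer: $12616$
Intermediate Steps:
$E{\left(v,m \right)} = 1 + 2 v + 6 m$ ($E{\left(v,m \right)} = 2 v + \left(1 + 6 m\right) = 1 + 2 v + 6 m$)
$l{\left(t,z \right)} = -17 + t$ ($l{\left(t,z \right)} = \left(1 + 2 t + 6 \left(-3\right)\right) - t = \left(1 + 2 t - 18\right) - t = \left(-17 + 2 t\right) - t = -17 + t$)
$- 83 \left(-134 + l{\left(-1,2 \right)}\right) = - 83 \left(-134 - 18\right) = \left(-83\right) \left(-152\right) = 12616$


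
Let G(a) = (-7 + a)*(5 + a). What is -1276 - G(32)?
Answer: -2201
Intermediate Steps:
-1276 - G(32) = -1276 - (-35 + 32**2 - 2*32) = -1276 - (-35 + 1024 - 64) = -1276 - 1*925 = -1276 - 925 = -2201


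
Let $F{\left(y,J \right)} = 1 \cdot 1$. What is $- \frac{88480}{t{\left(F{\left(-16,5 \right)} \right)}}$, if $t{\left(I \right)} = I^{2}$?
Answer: $-88480$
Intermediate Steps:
$F{\left(y,J \right)} = 1$
$- \frac{88480}{t{\left(F{\left(-16,5 \right)} \right)}} = - \frac{88480}{1^{2}} = - \frac{88480}{1} = \left(-88480\right) 1 = -88480$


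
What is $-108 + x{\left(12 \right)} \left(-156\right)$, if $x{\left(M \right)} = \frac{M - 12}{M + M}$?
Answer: $-108$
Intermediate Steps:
$x{\left(M \right)} = \frac{-12 + M}{2 M}$
$-108 + x{\left(12 \right)} \left(-156\right) = -108 + \frac{-12 + 12}{2 \cdot 12} \left(-156\right) = -108 + \frac{1}{2} \cdot \frac{1}{12} \cdot 0 \left(-156\right) = -108 + 0 \left(-156\right) = -108 + 0 = -108$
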